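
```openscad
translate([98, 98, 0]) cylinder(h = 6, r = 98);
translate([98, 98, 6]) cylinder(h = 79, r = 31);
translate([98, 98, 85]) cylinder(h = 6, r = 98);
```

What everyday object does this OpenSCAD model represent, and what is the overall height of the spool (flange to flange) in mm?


A spool. The overall height is 91 mm.

Three coaxial cylinders, large–small–large — a spool. Two 6 mm flanges and a 79 mm core give 6 + 79 + 6 = 91 mm.


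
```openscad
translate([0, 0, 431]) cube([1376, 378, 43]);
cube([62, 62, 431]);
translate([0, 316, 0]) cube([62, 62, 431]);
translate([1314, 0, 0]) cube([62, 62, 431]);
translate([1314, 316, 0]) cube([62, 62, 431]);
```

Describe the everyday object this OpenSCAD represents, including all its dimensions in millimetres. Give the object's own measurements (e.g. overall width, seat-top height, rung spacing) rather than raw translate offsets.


A bench: a 1376×378 mm seat slab, 43 mm thick, top at z = 474 mm, on four 62×62 mm square legs flush with the seat corners and standing on z = 0.


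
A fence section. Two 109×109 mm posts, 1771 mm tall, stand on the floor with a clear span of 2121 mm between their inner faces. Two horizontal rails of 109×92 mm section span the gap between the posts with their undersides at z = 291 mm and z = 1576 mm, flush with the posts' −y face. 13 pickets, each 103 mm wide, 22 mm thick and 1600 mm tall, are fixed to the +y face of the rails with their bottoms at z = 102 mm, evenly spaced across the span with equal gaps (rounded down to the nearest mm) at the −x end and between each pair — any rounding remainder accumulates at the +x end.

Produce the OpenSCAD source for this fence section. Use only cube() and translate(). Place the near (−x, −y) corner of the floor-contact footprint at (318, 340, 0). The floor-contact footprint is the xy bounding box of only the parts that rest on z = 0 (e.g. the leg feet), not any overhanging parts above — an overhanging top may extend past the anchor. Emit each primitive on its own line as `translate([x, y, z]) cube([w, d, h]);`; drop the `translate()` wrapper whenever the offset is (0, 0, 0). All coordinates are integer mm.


translate([318, 340, 0]) cube([109, 109, 1771]);
translate([2548, 340, 0]) cube([109, 109, 1771]);
translate([427, 340, 291]) cube([2121, 109, 92]);
translate([427, 340, 1576]) cube([2121, 109, 92]);
translate([482, 449, 102]) cube([103, 22, 1600]);
translate([640, 449, 102]) cube([103, 22, 1600]);
translate([798, 449, 102]) cube([103, 22, 1600]);
translate([956, 449, 102]) cube([103, 22, 1600]);
translate([1114, 449, 102]) cube([103, 22, 1600]);
translate([1272, 449, 102]) cube([103, 22, 1600]);
translate([1430, 449, 102]) cube([103, 22, 1600]);
translate([1588, 449, 102]) cube([103, 22, 1600]);
translate([1746, 449, 102]) cube([103, 22, 1600]);
translate([1904, 449, 102]) cube([103, 22, 1600]);
translate([2062, 449, 102]) cube([103, 22, 1600]);
translate([2220, 449, 102]) cube([103, 22, 1600]);
translate([2378, 449, 102]) cube([103, 22, 1600]);


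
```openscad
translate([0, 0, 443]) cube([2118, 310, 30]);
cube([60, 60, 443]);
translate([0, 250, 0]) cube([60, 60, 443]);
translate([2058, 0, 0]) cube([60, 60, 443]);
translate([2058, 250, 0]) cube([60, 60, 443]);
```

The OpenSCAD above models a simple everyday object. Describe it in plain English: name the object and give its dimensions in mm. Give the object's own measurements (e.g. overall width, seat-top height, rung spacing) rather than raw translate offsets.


A long wooden bench with a 2118 mm (x) × 310 mm (y) seat, 30 mm thick, its top surface 473 mm above the floor. Four 60 mm square legs at the seat corners, flush with the edges, run from z = 0 to the seat underside.


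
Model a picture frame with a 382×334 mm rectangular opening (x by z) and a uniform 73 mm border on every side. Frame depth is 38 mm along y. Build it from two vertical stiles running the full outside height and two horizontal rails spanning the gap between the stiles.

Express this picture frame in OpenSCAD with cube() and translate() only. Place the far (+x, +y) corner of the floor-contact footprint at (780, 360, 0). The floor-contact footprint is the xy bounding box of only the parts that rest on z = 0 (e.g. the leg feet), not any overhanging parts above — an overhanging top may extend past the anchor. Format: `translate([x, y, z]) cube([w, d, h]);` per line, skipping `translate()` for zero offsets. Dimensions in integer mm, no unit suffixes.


translate([252, 322, 0]) cube([73, 38, 480]);
translate([707, 322, 0]) cube([73, 38, 480]);
translate([325, 322, 0]) cube([382, 38, 73]);
translate([325, 322, 407]) cube([382, 38, 73]);


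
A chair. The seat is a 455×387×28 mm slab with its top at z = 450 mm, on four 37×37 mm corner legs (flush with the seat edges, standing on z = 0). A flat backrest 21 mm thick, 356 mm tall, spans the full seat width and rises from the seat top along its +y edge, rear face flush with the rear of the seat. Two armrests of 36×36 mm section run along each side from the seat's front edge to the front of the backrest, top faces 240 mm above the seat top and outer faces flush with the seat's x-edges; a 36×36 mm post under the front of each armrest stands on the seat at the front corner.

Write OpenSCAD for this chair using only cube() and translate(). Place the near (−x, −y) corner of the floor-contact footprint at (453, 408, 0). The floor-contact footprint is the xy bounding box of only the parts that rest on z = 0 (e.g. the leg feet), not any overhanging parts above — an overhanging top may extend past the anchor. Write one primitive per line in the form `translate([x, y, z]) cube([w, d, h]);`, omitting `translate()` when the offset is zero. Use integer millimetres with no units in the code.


translate([453, 408, 422]) cube([455, 387, 28]);
translate([453, 408, 0]) cube([37, 37, 422]);
translate([871, 408, 0]) cube([37, 37, 422]);
translate([453, 758, 0]) cube([37, 37, 422]);
translate([871, 758, 0]) cube([37, 37, 422]);
translate([453, 774, 450]) cube([455, 21, 356]);
translate([453, 408, 654]) cube([36, 366, 36]);
translate([872, 408, 654]) cube([36, 366, 36]);
translate([453, 408, 450]) cube([36, 36, 204]);
translate([872, 408, 450]) cube([36, 36, 204]);


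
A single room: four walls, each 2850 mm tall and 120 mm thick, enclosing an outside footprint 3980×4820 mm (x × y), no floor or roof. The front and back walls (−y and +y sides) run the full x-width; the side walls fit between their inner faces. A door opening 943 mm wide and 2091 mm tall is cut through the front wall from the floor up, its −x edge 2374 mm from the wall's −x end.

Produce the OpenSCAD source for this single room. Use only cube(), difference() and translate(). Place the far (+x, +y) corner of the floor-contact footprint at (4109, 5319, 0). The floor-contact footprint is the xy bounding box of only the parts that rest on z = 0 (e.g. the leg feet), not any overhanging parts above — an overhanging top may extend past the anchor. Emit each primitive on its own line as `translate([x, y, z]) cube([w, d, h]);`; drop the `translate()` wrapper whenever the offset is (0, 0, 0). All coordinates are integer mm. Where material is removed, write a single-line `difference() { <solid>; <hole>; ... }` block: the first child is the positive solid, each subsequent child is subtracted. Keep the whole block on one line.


difference() { translate([129, 499, 0]) cube([3980, 120, 2850]); translate([2503, 499, 0]) cube([943, 120, 2091]); }
translate([129, 5199, 0]) cube([3980, 120, 2850]);
translate([129, 619, 0]) cube([120, 4580, 2850]);
translate([3989, 619, 0]) cube([120, 4580, 2850]);


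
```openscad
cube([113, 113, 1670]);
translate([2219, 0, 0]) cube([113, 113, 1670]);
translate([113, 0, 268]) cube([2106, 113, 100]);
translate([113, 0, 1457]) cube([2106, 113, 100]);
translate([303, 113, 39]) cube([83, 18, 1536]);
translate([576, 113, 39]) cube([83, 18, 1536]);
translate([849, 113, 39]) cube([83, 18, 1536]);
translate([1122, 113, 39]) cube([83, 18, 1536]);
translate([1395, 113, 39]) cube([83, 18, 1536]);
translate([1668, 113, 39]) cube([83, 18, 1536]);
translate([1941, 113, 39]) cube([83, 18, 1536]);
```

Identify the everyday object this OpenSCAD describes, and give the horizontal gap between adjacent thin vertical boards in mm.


A fence section. The picket gap is 190 mm.

Two posts, two rails, 7 pickets — a fence section. Span 2106 mm holds 7 pickets of 83 mm with 8 equal gaps: ⌊(2106 − 7·83) / 8⌋ = 190 mm.


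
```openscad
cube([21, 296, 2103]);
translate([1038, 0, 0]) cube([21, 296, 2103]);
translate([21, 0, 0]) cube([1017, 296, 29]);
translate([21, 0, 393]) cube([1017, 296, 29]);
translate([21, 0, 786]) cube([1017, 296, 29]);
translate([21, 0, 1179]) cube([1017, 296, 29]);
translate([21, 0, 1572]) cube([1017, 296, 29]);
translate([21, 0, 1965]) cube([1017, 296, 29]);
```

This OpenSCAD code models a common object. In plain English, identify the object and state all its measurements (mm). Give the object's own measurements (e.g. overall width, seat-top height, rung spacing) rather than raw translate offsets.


An open bookshelf. Two side panels, each 21 mm thick, 296 mm deep and 2103 mm tall, stand 1059 mm apart (outside-to-outside). Between them sit 6 shelves, each 29 mm thick and 296 mm deep, spanning the full gap between the sides. The bottom shelf rests on the floor (its underside at z = 0) and the clear gap between one shelf's top and the next shelf's underside is 364 mm.


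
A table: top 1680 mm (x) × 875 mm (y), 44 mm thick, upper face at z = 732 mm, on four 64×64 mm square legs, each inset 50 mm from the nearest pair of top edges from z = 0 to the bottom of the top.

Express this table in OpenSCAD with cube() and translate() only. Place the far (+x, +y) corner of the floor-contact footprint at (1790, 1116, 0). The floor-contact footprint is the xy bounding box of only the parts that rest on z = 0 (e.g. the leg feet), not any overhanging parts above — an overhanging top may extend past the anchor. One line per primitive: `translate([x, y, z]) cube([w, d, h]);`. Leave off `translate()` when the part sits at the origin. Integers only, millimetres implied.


// leg_h = 732 - 44 = 688
translate([160, 291, 688]) cube([1680, 875, 44]);
translate([210, 341, 0]) cube([64, 64, 688]);
translate([1726, 341, 0]) cube([64, 64, 688]);
translate([210, 1052, 0]) cube([64, 64, 688]);
translate([1726, 1052, 0]) cube([64, 64, 688]);


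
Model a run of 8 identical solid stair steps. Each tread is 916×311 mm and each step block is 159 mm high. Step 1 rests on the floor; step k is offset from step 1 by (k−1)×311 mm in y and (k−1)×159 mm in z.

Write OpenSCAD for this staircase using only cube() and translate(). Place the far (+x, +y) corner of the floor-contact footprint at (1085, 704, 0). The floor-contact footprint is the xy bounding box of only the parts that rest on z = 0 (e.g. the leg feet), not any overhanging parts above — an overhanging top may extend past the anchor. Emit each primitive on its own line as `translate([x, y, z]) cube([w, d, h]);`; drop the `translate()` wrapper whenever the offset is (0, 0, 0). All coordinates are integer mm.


translate([169, 393, 0]) cube([916, 311, 159]);
translate([169, 704, 159]) cube([916, 311, 159]);
translate([169, 1015, 318]) cube([916, 311, 159]);
translate([169, 1326, 477]) cube([916, 311, 159]);
translate([169, 1637, 636]) cube([916, 311, 159]);
translate([169, 1948, 795]) cube([916, 311, 159]);
translate([169, 2259, 954]) cube([916, 311, 159]);
translate([169, 2570, 1113]) cube([916, 311, 159]);


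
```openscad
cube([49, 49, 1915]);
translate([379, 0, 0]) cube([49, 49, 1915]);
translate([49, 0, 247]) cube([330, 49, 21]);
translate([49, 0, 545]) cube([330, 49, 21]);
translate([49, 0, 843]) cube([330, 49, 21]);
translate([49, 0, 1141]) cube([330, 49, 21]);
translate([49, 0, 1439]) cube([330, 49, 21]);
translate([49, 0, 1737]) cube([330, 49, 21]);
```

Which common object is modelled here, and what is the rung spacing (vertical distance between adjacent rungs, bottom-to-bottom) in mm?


A ladder. The rung spacing is 298 mm.

Two tall 49×49 posts with 6 short bars between them — a ladder. Adjacent rungs sit at z = 247 and z = 545, so the spacing is 545 − 247 = 298 mm.


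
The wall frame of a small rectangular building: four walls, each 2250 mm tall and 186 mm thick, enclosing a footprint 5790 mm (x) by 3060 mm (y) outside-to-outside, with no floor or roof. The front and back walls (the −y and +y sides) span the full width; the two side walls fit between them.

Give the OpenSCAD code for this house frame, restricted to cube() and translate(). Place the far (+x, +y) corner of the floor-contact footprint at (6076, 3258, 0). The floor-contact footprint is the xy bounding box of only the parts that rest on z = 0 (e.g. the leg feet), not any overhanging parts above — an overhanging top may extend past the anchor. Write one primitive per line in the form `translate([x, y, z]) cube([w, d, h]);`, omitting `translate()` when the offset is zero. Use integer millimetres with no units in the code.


translate([286, 198, 0]) cube([5790, 186, 2250]);
translate([286, 3072, 0]) cube([5790, 186, 2250]);
translate([286, 384, 0]) cube([186, 2688, 2250]);
translate([5890, 384, 0]) cube([186, 2688, 2250]);


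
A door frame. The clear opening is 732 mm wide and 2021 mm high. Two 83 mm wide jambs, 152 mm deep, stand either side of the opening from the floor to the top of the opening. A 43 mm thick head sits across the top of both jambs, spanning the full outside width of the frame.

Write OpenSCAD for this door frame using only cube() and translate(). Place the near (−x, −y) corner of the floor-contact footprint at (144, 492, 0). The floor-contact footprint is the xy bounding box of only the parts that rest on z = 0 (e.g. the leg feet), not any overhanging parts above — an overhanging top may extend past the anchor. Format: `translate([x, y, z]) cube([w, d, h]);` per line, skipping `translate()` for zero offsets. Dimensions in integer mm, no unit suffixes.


translate([144, 492, 0]) cube([83, 152, 2021]);
translate([959, 492, 0]) cube([83, 152, 2021]);
translate([144, 492, 2021]) cube([898, 152, 43]);


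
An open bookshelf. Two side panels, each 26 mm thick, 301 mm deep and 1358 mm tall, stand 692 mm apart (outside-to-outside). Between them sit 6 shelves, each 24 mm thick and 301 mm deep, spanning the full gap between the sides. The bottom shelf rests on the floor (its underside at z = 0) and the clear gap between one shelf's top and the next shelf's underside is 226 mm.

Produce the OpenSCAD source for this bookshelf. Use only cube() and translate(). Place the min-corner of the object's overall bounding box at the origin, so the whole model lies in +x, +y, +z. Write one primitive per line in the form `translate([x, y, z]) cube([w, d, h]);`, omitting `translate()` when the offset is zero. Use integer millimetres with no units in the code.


cube([26, 301, 1358]);
translate([666, 0, 0]) cube([26, 301, 1358]);
translate([26, 0, 0]) cube([640, 301, 24]);
translate([26, 0, 250]) cube([640, 301, 24]);
translate([26, 0, 500]) cube([640, 301, 24]);
translate([26, 0, 750]) cube([640, 301, 24]);
translate([26, 0, 1000]) cube([640, 301, 24]);
translate([26, 0, 1250]) cube([640, 301, 24]);


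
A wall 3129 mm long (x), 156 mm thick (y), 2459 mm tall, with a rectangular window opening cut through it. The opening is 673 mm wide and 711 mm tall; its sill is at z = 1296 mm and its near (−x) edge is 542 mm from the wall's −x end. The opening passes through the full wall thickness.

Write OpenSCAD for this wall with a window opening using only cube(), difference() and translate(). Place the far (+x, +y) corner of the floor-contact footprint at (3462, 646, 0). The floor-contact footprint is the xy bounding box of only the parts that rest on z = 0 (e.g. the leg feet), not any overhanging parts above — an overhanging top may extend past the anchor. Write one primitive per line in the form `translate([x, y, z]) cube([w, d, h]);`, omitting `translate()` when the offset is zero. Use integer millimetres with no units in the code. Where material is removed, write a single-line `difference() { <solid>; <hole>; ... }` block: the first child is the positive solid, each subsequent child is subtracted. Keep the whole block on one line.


difference() { translate([333, 490, 0]) cube([3129, 156, 2459]); translate([875, 490, 1296]) cube([673, 156, 711]); }


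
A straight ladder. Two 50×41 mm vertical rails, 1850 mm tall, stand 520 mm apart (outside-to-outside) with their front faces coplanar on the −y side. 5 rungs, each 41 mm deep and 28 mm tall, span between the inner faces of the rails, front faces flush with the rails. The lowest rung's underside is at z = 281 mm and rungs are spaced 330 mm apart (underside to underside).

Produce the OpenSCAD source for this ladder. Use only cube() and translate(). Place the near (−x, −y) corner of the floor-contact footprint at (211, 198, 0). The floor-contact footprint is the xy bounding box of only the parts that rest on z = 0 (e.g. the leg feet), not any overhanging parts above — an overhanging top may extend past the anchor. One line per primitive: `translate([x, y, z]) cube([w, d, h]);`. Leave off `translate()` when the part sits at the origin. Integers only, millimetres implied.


translate([211, 198, 0]) cube([50, 41, 1850]);
translate([681, 198, 0]) cube([50, 41, 1850]);
translate([261, 198, 281]) cube([420, 41, 28]);
translate([261, 198, 611]) cube([420, 41, 28]);
translate([261, 198, 941]) cube([420, 41, 28]);
translate([261, 198, 1271]) cube([420, 41, 28]);
translate([261, 198, 1601]) cube([420, 41, 28]);


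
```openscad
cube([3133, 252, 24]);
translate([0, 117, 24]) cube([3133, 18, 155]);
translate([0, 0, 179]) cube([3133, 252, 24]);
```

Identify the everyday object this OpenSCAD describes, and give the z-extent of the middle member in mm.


An I-beam. The web height is 155 mm.

Two wide flanges with a thin centred web — an I-beam. Overall 203 mm minus two 24 mm flanges gives a web of 203 − 2·24 = 155 mm.


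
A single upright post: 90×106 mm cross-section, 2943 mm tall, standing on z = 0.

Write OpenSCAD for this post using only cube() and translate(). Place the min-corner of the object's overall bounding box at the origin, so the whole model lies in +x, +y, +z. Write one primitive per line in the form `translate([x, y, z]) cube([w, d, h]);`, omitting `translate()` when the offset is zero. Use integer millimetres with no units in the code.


cube([90, 106, 2943]);


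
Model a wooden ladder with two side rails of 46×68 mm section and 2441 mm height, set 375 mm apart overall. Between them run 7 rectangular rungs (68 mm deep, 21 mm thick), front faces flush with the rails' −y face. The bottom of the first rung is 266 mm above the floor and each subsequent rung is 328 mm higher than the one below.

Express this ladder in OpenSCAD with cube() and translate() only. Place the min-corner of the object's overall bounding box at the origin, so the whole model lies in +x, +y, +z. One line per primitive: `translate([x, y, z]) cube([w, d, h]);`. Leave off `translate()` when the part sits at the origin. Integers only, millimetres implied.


// rung span = 375 - 2*46 = 283
// rung[k] z = 266 + k*328
cube([46, 68, 2441]);
translate([329, 0, 0]) cube([46, 68, 2441]);
translate([46, 0, 266]) cube([283, 68, 21]);
translate([46, 0, 594]) cube([283, 68, 21]);
translate([46, 0, 922]) cube([283, 68, 21]);
translate([46, 0, 1250]) cube([283, 68, 21]);
translate([46, 0, 1578]) cube([283, 68, 21]);
translate([46, 0, 1906]) cube([283, 68, 21]);
translate([46, 0, 2234]) cube([283, 68, 21]);


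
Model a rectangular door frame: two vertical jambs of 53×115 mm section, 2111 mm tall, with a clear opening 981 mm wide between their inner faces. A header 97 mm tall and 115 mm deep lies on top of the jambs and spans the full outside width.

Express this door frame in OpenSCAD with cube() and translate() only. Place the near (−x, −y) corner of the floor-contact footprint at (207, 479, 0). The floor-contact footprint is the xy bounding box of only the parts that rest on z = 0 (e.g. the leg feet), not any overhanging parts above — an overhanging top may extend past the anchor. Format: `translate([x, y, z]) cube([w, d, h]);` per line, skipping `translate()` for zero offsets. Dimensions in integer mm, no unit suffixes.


translate([207, 479, 0]) cube([53, 115, 2111]);
translate([1241, 479, 0]) cube([53, 115, 2111]);
translate([207, 479, 2111]) cube([1087, 115, 97]);


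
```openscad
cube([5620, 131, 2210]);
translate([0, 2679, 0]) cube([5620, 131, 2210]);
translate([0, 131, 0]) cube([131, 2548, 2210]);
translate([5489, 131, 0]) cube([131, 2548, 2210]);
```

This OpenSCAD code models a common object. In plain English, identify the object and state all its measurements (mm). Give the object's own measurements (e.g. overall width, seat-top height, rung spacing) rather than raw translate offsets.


The wall frame of a small rectangular building: four walls, each 2210 mm tall and 131 mm thick, enclosing a footprint 5620 mm (x) by 2810 mm (y) outside-to-outside, with no floor or roof. The front and back walls (the −y and +y sides) span the full width; the two side walls fit between them.


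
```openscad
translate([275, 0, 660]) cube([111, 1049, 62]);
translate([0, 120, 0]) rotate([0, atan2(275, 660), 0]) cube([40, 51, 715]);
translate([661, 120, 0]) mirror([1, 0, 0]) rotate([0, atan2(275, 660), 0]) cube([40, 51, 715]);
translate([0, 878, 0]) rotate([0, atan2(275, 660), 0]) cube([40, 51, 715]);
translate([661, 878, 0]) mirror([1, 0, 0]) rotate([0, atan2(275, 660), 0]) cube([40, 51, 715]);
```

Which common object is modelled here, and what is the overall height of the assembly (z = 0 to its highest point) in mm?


A sawhorse. The overall height is 722 mm.

A beam across two mirrored pairs of raked legs — a sawhorse. The beam's underside is at z = 660 (matching the legs' vertical rise in atan2(275, 660)) and the beam is 62 mm tall, so its top is at 660 + 62 = 722 mm. The raked legs top out at the beam's underside, so that is the highest point.


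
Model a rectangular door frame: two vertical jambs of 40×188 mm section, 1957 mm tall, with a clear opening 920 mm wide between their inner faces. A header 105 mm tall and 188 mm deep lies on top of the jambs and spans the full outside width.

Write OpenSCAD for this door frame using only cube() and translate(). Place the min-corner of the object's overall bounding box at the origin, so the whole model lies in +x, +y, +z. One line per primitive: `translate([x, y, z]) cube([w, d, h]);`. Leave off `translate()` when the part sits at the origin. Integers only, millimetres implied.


cube([40, 188, 1957]);
translate([960, 0, 0]) cube([40, 188, 1957]);
translate([0, 0, 1957]) cube([1000, 188, 105]);


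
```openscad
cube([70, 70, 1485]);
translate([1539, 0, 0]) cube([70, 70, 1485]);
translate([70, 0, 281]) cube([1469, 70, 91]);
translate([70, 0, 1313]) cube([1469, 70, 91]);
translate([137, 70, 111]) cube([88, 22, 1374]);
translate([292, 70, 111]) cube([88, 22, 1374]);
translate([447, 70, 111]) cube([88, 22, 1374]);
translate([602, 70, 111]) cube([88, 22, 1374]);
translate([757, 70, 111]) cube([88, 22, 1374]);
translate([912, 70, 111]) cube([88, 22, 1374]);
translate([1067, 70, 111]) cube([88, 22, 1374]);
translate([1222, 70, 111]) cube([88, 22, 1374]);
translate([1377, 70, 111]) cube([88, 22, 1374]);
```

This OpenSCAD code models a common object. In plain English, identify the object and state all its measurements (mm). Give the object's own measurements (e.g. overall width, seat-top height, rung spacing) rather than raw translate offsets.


A fence section. Two 70×70 mm posts, 1485 mm tall, stand on the floor with a clear span of 1469 mm between their inner faces. Two horizontal rails of 70×91 mm section span the gap between the posts with their undersides at z = 281 mm and z = 1313 mm, flush with the posts' −y face. 9 pickets, each 88 mm wide, 22 mm thick and 1374 mm tall, are fixed to the +y face of the rails with their bottoms at z = 111 mm, spaced across the span with a 67 mm gap after the −x post and between neighbouring pickets, with 74 mm left before the +x post.


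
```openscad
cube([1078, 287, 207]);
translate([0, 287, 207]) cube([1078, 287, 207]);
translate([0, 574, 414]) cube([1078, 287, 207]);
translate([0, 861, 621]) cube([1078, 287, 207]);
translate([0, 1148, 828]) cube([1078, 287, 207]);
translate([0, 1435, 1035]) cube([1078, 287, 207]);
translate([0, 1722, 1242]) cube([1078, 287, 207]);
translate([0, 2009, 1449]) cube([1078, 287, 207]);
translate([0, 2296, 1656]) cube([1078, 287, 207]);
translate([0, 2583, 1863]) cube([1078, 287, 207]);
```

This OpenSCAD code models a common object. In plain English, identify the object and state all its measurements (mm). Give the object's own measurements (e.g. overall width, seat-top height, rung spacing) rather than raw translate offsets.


A straight staircase of 10 solid steps. Each step is 1078 mm wide (x), 287 mm deep (y, the going) and 207 mm tall (the rise). The first step rests on the floor; each subsequent step sits one going further in +y and one rise higher in +z, directly behind and above the previous step with no overlap.


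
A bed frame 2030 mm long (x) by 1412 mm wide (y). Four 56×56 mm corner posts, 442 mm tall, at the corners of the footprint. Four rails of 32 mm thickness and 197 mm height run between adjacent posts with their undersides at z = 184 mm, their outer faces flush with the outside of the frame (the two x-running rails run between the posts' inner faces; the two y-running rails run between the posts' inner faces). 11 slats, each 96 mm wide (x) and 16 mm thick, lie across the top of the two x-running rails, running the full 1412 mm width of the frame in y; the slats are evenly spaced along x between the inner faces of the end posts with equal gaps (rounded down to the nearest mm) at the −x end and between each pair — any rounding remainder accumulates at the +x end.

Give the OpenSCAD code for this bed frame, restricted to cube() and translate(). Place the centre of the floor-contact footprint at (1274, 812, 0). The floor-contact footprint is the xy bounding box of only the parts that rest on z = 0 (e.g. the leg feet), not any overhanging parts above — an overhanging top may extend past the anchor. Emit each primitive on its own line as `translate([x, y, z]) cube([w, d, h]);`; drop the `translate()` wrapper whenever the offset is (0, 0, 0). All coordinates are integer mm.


translate([259, 106, 0]) cube([56, 56, 442]);
translate([259, 1462, 0]) cube([56, 56, 442]);
translate([2233, 106, 0]) cube([56, 56, 442]);
translate([2233, 1462, 0]) cube([56, 56, 442]);
translate([315, 106, 184]) cube([1918, 32, 197]);
translate([315, 1486, 184]) cube([1918, 32, 197]);
translate([259, 162, 184]) cube([32, 1300, 197]);
translate([2257, 162, 184]) cube([32, 1300, 197]);
translate([386, 106, 381]) cube([96, 1412, 16]);
translate([553, 106, 381]) cube([96, 1412, 16]);
translate([720, 106, 381]) cube([96, 1412, 16]);
translate([887, 106, 381]) cube([96, 1412, 16]);
translate([1054, 106, 381]) cube([96, 1412, 16]);
translate([1221, 106, 381]) cube([96, 1412, 16]);
translate([1388, 106, 381]) cube([96, 1412, 16]);
translate([1555, 106, 381]) cube([96, 1412, 16]);
translate([1722, 106, 381]) cube([96, 1412, 16]);
translate([1889, 106, 381]) cube([96, 1412, 16]);
translate([2056, 106, 381]) cube([96, 1412, 16]);


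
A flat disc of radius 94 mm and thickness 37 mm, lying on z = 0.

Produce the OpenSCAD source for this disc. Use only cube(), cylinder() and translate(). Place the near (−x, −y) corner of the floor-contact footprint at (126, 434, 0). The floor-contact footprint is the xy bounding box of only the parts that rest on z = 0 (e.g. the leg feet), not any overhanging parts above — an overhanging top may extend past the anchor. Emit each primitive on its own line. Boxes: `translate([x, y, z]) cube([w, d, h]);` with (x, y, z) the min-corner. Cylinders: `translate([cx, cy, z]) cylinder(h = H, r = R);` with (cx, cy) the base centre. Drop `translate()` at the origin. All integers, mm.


translate([220, 528, 0]) cylinder(h = 37, r = 94);


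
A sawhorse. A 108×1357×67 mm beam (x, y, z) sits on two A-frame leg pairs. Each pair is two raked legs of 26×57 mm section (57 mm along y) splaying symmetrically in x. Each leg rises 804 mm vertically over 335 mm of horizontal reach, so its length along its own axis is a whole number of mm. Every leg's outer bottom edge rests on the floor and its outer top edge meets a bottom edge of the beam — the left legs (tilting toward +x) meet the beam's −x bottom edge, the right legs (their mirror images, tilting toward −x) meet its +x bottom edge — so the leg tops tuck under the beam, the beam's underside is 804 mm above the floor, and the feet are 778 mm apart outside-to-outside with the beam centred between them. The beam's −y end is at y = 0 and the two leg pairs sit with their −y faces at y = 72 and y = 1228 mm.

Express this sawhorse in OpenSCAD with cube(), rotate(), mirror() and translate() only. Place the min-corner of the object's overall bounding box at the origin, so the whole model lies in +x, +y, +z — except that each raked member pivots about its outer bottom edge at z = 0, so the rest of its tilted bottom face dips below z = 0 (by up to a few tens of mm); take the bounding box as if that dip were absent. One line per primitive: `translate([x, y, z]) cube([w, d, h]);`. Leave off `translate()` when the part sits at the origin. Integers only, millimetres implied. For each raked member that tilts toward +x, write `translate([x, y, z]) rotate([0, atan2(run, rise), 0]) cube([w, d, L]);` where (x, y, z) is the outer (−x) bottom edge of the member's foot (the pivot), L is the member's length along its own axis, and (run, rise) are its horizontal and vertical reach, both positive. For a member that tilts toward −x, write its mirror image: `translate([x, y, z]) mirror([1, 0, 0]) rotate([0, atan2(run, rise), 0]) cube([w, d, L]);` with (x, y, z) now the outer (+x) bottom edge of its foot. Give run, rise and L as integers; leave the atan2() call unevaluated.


translate([335, 0, 804]) cube([108, 1357, 67]);
translate([0, 72, 0]) rotate([0, atan2(335, 804), 0]) cube([26, 57, 871]);
translate([778, 72, 0]) mirror([1, 0, 0]) rotate([0, atan2(335, 804), 0]) cube([26, 57, 871]);
translate([0, 1228, 0]) rotate([0, atan2(335, 804), 0]) cube([26, 57, 871]);
translate([778, 1228, 0]) mirror([1, 0, 0]) rotate([0, atan2(335, 804), 0]) cube([26, 57, 871]);


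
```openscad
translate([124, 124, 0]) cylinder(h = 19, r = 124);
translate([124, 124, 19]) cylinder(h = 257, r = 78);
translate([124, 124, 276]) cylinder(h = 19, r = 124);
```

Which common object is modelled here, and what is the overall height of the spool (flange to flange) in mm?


A spool. The overall height is 295 mm.

Three coaxial cylinders, large–small–large — a spool. Two 19 mm flanges and a 257 mm core give 19 + 257 + 19 = 295 mm.


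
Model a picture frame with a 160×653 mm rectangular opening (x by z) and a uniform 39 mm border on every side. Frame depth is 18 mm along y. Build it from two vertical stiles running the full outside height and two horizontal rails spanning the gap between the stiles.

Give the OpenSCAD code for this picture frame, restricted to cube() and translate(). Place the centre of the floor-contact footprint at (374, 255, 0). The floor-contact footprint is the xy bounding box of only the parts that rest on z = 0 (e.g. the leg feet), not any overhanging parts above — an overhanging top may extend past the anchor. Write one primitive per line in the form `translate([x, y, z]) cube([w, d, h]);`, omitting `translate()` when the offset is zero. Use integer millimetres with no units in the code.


translate([255, 246, 0]) cube([39, 18, 731]);
translate([454, 246, 0]) cube([39, 18, 731]);
translate([294, 246, 0]) cube([160, 18, 39]);
translate([294, 246, 692]) cube([160, 18, 39]);


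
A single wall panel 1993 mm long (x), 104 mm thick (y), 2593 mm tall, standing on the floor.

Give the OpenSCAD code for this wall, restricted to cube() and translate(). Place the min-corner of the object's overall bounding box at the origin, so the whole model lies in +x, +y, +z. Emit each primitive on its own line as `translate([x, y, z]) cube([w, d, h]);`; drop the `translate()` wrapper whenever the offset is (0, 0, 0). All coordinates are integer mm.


cube([1993, 104, 2593]);


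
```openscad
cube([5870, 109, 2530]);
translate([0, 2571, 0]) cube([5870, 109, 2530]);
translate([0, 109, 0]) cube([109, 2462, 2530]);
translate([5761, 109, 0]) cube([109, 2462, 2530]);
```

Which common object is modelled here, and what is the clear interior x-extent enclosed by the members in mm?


A house (or room) frame. The interior width is 5652 mm.

Four 2530 mm walls enclosing a rectangle with no floor or roof — a room or house frame. Outside width is 5870 mm and wall thickness is 109 mm, so the interior width is 5870 − 2 × 109 = 5652 mm.


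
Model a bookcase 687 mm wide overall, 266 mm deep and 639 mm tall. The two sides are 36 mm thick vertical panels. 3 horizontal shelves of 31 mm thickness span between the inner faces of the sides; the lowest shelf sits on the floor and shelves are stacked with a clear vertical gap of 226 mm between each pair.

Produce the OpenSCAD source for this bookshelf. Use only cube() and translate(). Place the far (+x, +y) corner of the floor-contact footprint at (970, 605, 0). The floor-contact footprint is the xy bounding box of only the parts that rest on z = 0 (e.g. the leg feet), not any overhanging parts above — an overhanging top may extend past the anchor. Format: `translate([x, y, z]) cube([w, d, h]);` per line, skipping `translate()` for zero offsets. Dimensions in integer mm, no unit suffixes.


translate([283, 339, 0]) cube([36, 266, 639]);
translate([934, 339, 0]) cube([36, 266, 639]);
translate([319, 339, 0]) cube([615, 266, 31]);
translate([319, 339, 257]) cube([615, 266, 31]);
translate([319, 339, 514]) cube([615, 266, 31]);


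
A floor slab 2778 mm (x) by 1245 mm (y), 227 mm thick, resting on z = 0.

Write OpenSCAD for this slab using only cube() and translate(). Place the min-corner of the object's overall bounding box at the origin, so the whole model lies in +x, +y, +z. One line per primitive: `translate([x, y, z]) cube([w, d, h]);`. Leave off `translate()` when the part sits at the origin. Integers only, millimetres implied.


cube([2778, 1245, 227]);


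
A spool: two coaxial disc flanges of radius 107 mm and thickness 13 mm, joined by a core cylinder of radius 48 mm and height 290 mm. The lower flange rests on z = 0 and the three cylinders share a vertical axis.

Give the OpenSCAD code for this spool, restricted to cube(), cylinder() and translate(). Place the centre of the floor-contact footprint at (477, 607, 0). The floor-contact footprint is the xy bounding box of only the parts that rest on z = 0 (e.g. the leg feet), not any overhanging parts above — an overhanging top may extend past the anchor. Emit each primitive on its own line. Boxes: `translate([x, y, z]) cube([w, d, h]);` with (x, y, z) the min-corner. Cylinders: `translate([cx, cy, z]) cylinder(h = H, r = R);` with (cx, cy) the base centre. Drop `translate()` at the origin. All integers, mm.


translate([477, 607, 0]) cylinder(h = 13, r = 107);
translate([477, 607, 13]) cylinder(h = 290, r = 48);
translate([477, 607, 303]) cylinder(h = 13, r = 107);


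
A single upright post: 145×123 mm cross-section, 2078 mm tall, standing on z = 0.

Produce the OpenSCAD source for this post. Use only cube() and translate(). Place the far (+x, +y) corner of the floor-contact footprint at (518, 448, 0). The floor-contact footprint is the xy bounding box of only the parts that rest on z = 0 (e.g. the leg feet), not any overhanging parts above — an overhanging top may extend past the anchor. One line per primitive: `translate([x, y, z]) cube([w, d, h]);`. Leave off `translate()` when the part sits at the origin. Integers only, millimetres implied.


translate([373, 325, 0]) cube([145, 123, 2078]);


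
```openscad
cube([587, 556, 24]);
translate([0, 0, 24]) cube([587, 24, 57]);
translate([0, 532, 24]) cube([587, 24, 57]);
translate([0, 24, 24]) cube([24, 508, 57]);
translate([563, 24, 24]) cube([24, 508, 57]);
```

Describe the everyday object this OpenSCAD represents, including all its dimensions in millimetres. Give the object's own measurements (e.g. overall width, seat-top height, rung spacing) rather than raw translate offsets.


An open-topped rectangular box: outside dimensions 587×556×81 mm, with a uniform wall and base thickness of 24 mm. The base is a full 587×556 slab on the floor; four walls sit on top of the base. The front and back walls (the −y and +y sides) span the full width; the two side walls fit between them.


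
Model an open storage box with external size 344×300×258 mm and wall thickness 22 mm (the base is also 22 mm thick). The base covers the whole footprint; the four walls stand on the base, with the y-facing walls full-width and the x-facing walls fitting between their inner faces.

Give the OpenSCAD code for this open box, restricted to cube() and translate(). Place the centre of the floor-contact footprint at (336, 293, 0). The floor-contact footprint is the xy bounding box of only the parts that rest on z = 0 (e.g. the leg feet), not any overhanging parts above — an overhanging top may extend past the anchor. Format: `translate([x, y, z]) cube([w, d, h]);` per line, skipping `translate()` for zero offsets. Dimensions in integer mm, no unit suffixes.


translate([164, 143, 0]) cube([344, 300, 22]);
translate([164, 143, 22]) cube([344, 22, 236]);
translate([164, 421, 22]) cube([344, 22, 236]);
translate([164, 165, 22]) cube([22, 256, 236]);
translate([486, 165, 22]) cube([22, 256, 236]);


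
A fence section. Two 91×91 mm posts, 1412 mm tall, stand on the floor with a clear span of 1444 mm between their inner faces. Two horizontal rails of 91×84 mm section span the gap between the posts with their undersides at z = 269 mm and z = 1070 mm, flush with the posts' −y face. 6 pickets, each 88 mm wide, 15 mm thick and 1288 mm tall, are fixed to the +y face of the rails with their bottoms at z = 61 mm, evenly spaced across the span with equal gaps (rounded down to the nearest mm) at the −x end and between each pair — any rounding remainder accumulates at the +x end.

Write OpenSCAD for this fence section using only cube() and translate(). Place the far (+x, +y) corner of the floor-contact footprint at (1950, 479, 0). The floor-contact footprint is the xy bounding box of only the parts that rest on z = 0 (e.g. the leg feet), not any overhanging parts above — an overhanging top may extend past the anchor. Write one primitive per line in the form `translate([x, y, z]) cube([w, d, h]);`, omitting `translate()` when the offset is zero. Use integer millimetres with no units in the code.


translate([324, 388, 0]) cube([91, 91, 1412]);
translate([1859, 388, 0]) cube([91, 91, 1412]);
translate([415, 388, 269]) cube([1444, 91, 84]);
translate([415, 388, 1070]) cube([1444, 91, 84]);
translate([545, 479, 61]) cube([88, 15, 1288]);
translate([763, 479, 61]) cube([88, 15, 1288]);
translate([981, 479, 61]) cube([88, 15, 1288]);
translate([1199, 479, 61]) cube([88, 15, 1288]);
translate([1417, 479, 61]) cube([88, 15, 1288]);
translate([1635, 479, 61]) cube([88, 15, 1288]);


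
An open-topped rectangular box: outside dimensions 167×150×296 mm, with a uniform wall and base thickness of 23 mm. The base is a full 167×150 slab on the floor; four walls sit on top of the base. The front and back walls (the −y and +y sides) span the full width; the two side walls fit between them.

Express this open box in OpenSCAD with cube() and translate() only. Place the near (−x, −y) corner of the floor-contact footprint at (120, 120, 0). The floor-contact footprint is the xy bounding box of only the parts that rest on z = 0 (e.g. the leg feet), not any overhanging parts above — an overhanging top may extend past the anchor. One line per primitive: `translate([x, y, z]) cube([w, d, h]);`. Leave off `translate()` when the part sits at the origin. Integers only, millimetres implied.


translate([120, 120, 0]) cube([167, 150, 23]);
translate([120, 120, 23]) cube([167, 23, 273]);
translate([120, 247, 23]) cube([167, 23, 273]);
translate([120, 143, 23]) cube([23, 104, 273]);
translate([264, 143, 23]) cube([23, 104, 273]);
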